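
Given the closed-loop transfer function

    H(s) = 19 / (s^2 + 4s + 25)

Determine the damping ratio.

ζ = 0.4

Compare the denominator to the standard form s^2 + 2ζωₙs + ωₙ².
ωₙ² = 25, so ωₙ = 5 rad/s.
2ζωₙ = 4, so ζ = 4/(2·5) = 0.4.
With ζ = 0.4 the response is underdamped.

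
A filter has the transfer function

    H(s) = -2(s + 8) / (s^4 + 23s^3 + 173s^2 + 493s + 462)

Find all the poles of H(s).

The poles are the roots of the denominator s^4 + 23s^3 + 173s^2 + 493s + 462 = 0.
Trying s = -11: the polynomial evaluates to 0, so (s + 11) is a factor.
Dividing out leaves s^3 + 12s^2 + 41s + 42 = 0.
This factors further as (s + 7)(s + 2)(s + 3) = 0.

s = -11, -7, -2, -3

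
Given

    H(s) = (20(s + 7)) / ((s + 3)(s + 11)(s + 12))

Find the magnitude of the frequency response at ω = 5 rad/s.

Substitute s = j5: numerator = 140 + j100, denominator = -254 + j880.
|H(j5)| = |140 + j100| / |-254 + j880| = 172.05 / 915.92 ≈ 0.1878.

|H(j5)| ≈ 0.1878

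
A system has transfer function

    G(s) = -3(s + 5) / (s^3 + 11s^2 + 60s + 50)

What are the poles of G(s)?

s = -5 ± 5j, -1

The poles are the roots of the denominator s^3 + 11s^2 + 60s + 50 = 0.
Trying s = -1: the polynomial evaluates to 0, so (s + 1) is a factor.
Dividing out leaves s^2 + 10s + 50 = 0.
The quadratic formula then gives s = -5 ± 5j.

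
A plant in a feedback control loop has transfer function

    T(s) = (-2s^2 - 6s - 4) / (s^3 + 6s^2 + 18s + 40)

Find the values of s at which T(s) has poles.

The poles are the roots of the denominator s^3 + 6s^2 + 18s + 40 = 0.
Trying s = -4: the polynomial evaluates to 0, so (s + 4) is a factor.
Dividing out leaves s^2 + 2s + 10 = 0.
The quadratic formula then gives s = -1 ± 3j.

s = -1 ± 3j, -4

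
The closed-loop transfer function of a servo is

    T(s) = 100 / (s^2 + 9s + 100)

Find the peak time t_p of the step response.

Comparing s^2 + 9s + 100 to s^2 + 2ζωₙs + ωₙ²: ωₙ = 10 rad/s and ζ = 9/(2·10) = 0.45.
ζωₙ = 9/2 = 4.5, so ω_d = ωₙ√(1−ζ²) = √(ωₙ² − (ζωₙ)²) = √(100 − 4.5²) = √79.75 ≈ 8.930 rad/s.
t_p = π/ω_d = π/8.930 ≈ 0.3518 s.

t_p ≈ 0.3518 s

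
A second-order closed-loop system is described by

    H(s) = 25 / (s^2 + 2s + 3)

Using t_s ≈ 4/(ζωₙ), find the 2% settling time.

Comparing s^2 + 2s + 3 to s^2 + 2ζωₙs + ωₙ²: ωₙ = √3 ≈ 1.732 rad/s and ζ = 2/(2·√3) ≈ 0.5774.
ζωₙ = 2/2 = 1, so t_s ≈ 4/(ζωₙ) = 4/1 = 4 s.

t_s ≈ 4 s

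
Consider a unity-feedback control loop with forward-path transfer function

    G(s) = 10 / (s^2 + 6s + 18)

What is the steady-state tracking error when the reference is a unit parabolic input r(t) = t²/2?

G(s) has no poles at the origin.
This is a Type 0 system; Ka = lim_{s→0} s^2·G(s) = 0, so the steady-state error for a parabola input is infinite.

e_ss = ∞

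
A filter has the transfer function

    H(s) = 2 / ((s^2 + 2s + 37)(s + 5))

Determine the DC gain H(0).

H(0) = 2/185 ≈ 0.01081

Set s = 0: H(0) = (2) / (185) = 2/185.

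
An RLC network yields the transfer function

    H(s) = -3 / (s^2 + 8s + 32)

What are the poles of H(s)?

The poles are the roots of the denominator s^2 + 8s + 32 = 0.
Using the quadratic formula: s = (-8 ± √(-64))/2 = -4 ± 4j.

s = -4 ± 4j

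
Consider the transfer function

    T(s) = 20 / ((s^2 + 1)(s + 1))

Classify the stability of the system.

marginally stable

The poles can be read from the denominator factors: s = j, -j, -1.
Since the simple pole(s) at s = j, -j lie on the jω-axis with none in the right half-plane, the system is marginally stable.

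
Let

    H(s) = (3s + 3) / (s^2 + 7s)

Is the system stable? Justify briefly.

The denominator s^2 + 7s factors as s(s + 7), giving poles at s = 0, -7.
Since the simple pole(s) at s = 0 lie on the jω-axis with none in the right half-plane, the system is marginally stable.

marginally stable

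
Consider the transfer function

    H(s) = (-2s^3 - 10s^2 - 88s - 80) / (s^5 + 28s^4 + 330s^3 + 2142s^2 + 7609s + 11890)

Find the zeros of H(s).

s = -2 + 6j, -2 - 6j, -1

Set the numerator to zero: -2s^3 - 10s^2 - 88s - 80 = 0, i.e. -2·(s^3 + 5s^2 + 44s + 40) = 0.
Factoring: (s^2 + 4s + 40)(s + 1) = 0.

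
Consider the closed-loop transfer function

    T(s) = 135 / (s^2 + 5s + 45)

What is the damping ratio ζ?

ζ ≈ 0.3727

Compare the denominator to the standard form s^2 + 2ζωₙs + ωₙ².
ωₙ² = 45, so ωₙ = √45 ≈ 6.708 rad/s.
2ζωₙ = 5, so ζ = 5/(2·√45) ≈ 0.3727.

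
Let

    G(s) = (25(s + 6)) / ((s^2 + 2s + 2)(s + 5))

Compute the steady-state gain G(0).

G(0) = 15

At s = 0 each factor (s + a) contributes a and each (s^2 + bs + c) contributes c.
G(0) = 25·(6) / ((2) · (5)) = 150/10 = 15.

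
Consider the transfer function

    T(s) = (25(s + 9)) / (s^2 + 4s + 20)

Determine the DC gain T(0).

At s = 0 each factor (s + a) contributes a and each (s^2 + bs + c) contributes c.
T(0) = 25·(9) / ((20)) = 225/20 = 45/4.

T(0) = 45/4 ≈ 11.25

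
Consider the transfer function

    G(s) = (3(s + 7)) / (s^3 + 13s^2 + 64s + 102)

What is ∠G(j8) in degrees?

∠G(j8) ≈ -131.2°

At s = j8: numerator = 21 + j24, denominator = -730.
∠G = ∠num − ∠den = 48.814° − (180°) = -131.2°.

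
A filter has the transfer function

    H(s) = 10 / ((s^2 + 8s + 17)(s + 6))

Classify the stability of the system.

stable

The poles can be read from the denominator factors: s = -4 + j, -4 - j, -6.
Since all poles lie strictly in the left half-plane, the system is stable.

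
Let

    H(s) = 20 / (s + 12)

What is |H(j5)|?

Substitute s = j5: numerator = 20, denominator = 12 + j5.
|H(j5)| = |20| / |12 + j5| = 20 / 13 ≈ 1.538.

|H(j5)| ≈ 1.538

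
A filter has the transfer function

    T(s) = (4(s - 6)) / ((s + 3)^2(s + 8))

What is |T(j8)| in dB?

|T(j8)|_dB ≈ -26.3 dB

Substitute s = j8: numerator = -24 + j32, denominator = -824 - j56.
|T(j8)| = |-24 + j32| / |-824 - j56| = 40 / 825.90 ≈ 0.04843.
In decibels: 20·log₁₀(0.04843) ≈ -26.3 dB.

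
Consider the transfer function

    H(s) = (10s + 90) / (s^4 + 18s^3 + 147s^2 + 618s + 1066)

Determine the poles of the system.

The poles are the roots of the denominator s^4 + 18s^3 + 147s^2 + 618s + 1066 = 0.
No real roots exist; factor into two real quadratics: (s^2 + 10s + 26)(s^2 + 8s + 41) = 0.
Each quadratic gives a conjugate pair via the quadratic formula.

s = -5 + j, -5 - j, -4 + 5j, -4 - 5j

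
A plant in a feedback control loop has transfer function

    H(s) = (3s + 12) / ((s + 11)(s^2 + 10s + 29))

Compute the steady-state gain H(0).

Set s = 0: H(0) = (12) / (319) = 12/319.

H(0) = 12/319 ≈ 0.03762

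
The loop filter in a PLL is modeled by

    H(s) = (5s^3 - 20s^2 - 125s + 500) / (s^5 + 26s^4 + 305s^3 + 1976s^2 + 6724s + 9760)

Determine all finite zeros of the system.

Set the numerator to zero: 5s^3 - 20s^2 - 125s + 500 = 0, i.e. 5·(s^3 - 4s^2 - 25s + 100) = 0.
Factoring: (s - 5)(s - 4)(s + 5) = 0.

s = 5, 4, -5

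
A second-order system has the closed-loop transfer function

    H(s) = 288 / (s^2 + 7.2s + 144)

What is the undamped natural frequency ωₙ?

Compare the denominator to the standard form s^2 + 2ζωₙs + ωₙ².
ωₙ² = 144, so ωₙ = 12 rad/s.

ωₙ = 12 rad/s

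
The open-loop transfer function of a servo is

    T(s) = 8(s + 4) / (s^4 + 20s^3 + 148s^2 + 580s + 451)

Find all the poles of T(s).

The poles are the roots of the denominator s^4 + 20s^3 + 148s^2 + 580s + 451 = 0.
Trying s = -1: the polynomial evaluates to 0, so (s + 1) is a factor.
Dividing out leaves s^3 + 19s^2 + 129s + 451 = 0.
This factors further as (s^2 + 8s + 41)(s + 11) = 0.

s = -4 + 5j, -4 - 5j, -1, -11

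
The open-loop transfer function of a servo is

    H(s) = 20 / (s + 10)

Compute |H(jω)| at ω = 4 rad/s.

Substitute s = j4: numerator = 20, denominator = 10 + j4.
|H(j4)| = |20| / |10 + j4| = 20 / 10.770 ≈ 1.857.

|H(j4)| ≈ 1.857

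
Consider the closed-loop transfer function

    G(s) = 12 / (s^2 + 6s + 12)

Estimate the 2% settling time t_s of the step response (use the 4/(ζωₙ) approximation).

t_s ≈ 1.333 s

Comparing s^2 + 6s + 12 to s^2 + 2ζωₙs + ωₙ²: ωₙ = √12 ≈ 3.464 rad/s and ζ = 6/(2·√12) ≈ 0.8660.
ζωₙ = 6/2 = 3, so t_s ≈ 4/(ζωₙ) = 4/3 ≈ 1.333 s.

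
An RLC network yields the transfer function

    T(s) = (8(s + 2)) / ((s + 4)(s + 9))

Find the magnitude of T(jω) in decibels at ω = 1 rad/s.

|T(j1)|_dB ≈ -6.39 dB

Substitute s = j1: numerator = 16 + j8, denominator = 35 + j13.
|T(j1)| = |16 + j8| / |35 + j13| = 17.889 / 37.336 ≈ 0.4791.
In decibels: 20·log₁₀(0.4791) ≈ -6.39 dB.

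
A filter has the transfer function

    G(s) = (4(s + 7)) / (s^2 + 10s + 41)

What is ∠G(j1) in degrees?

At s = j1: numerator = 28 + j4, denominator = 40 + j10.
∠G = ∠num − ∠den = 8.1301° − (14.036°) = -5.906°.

∠G(j1) ≈ -5.906°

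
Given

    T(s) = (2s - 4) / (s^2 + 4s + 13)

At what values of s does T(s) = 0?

s = 2

Set the numerator to zero: 2s - 4 = 0, i.e. 2·(s - 2) = 0.
So s = 2.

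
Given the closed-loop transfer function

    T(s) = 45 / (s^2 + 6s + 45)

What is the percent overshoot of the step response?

Comparing s^2 + 6s + 45 to s^2 + 2ζωₙs + ωₙ²: ωₙ = √45 ≈ 6.708 rad/s and ζ = 6/(2·√45) ≈ 0.4472.
%OS = 100·exp(−πζ/√(1−ζ²)) = 100·exp(−π·0.4472/√(1−0.4472²)) ≈ 20.8%.

%OS ≈ 20.8%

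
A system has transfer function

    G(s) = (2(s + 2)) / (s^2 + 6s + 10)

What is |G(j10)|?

Substitute s = j10: numerator = 4 + j20, denominator = -90 + j60.
|G(j10)| = |4 + j20| / |-90 + j60| = 20.396 / 108.17 ≈ 0.1886.

|G(j10)| ≈ 0.1886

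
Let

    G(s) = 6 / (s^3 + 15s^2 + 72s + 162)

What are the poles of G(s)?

The poles are the roots of the denominator s^3 + 15s^2 + 72s + 162 = 0.
Trying s = -9: the polynomial evaluates to 0, so (s + 9) is a factor.
Dividing out leaves s^2 + 6s + 18 = 0.
The quadratic formula then gives s = -3 ± 3j.

s = -9, -3 ± 3j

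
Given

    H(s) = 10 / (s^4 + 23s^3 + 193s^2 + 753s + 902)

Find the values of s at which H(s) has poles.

s = -5 ± 4j, -11, -2

The poles are the roots of the denominator s^4 + 23s^3 + 193s^2 + 753s + 902 = 0.
Trying s = -11: the polynomial evaluates to 0, so (s + 11) is a factor.
Dividing out leaves s^3 + 12s^2 + 61s + 82 = 0.
This factors further as (s^2 + 10s + 41)(s + 2) = 0.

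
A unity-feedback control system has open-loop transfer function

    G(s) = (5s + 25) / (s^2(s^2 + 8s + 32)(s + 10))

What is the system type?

Type 2

The denominator has 2 factors of s at the origin (free integrators), so this is a Type 2 system.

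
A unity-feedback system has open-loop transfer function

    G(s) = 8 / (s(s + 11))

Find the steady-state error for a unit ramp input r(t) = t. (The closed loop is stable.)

e_ss = 1.375

G(s) has one pole at the origin.
This is a Type 1 system. Kv = lim_{s→0} s·G(s) = 8/11.
e_ss = 1/Kv = 1/(8/11) = 11/8 ≈ 1.375.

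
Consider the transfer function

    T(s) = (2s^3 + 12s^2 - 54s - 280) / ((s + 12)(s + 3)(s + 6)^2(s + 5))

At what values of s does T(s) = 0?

s = -7, -4, 5

Set the numerator to zero: 2s^3 + 12s^2 - 54s - 280 = 0, i.e. 2·(s^3 + 6s^2 - 27s - 140) = 0.
Factoring: (s + 7)(s + 4)(s - 5) = 0.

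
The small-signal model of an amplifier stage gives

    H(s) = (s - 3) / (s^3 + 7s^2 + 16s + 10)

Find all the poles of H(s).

s = -3 ± j, -1

The poles are the roots of the denominator s^3 + 7s^2 + 16s + 10 = 0.
Trying s = -1: the polynomial evaluates to 0, so (s + 1) is a factor.
Dividing out leaves s^2 + 6s + 10 = 0.
The quadratic formula then gives s = -3 ± 1j.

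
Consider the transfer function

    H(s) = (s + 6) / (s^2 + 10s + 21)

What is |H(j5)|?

|H(j5)| ≈ 0.1557

Substitute s = j5: numerator = 6 + j5, denominator = -4 + j50.
|H(j5)| = |6 + j5| / |-4 + j50| = 7.8102 / 50.160 ≈ 0.1557.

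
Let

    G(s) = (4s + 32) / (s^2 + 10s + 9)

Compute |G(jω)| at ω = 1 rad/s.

|G(j1)| ≈ 2.518

Substitute s = j1: numerator = 32 + j4, denominator = 8 + j10.
|G(j1)| = |32 + j4| / |8 + j10| = 32.249 / 12.806 ≈ 2.518.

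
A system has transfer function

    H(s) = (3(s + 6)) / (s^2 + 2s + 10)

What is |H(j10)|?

|H(j10)| ≈ 0.3795

Substitute s = j10: numerator = 18 + j30, denominator = -90 + j20.
|H(j10)| = |18 + j30| / |-90 + j20| = 34.986 / 92.195 ≈ 0.3795.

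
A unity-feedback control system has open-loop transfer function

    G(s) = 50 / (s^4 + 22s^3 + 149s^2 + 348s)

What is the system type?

Factor s from the denominator: s^4 + 22s^3 + 149s^2 + 348s = s·(s^3 + 22s^2 + 149s + 348).
There is 1 pole at the origin, so the system is Type 1.

Type 1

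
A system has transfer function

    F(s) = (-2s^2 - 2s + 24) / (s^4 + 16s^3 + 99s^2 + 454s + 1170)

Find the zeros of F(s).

Set the numerator to zero: -2s^2 - 2s + 24 = 0, i.e. -2·(s^2 + s - 12) = 0.
Factoring: (s + 4)(s - 3) = 0.

s = -4, 3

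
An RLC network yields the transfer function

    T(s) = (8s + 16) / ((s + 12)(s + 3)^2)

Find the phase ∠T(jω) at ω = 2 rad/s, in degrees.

∠T(j2) ≈ -31.84°

At s = j2: numerator = 16 + j16, denominator = 36 + j154.
∠T = ∠num − ∠den = 45° − (76.842°) = -31.84°.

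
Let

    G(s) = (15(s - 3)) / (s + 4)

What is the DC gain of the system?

G(0) = -45/4 ≈ -11.25

At s = 0 each factor (s + a) contributes a and each (s^2 + bs + c) contributes c.
G(0) = 15·(-3) / ((4)) = -45/4 = -45/4.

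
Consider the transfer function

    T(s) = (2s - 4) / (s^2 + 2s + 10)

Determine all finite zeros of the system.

s = 2

Set the numerator to zero: 2s - 4 = 0, i.e. 2·(s - 2) = 0.
So s = 2.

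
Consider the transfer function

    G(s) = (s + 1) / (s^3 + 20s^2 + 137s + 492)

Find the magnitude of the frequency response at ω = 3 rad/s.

|G(j3)| ≈ 0.006391

Substitute s = j3: numerator = 1 + j3, denominator = 312 + j384.
|G(j3)| = |1 + j3| / |312 + j384| = 3.1623 / 494.77 ≈ 0.006391.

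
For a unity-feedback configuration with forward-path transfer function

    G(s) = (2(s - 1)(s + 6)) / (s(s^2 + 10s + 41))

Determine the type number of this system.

Type 1

The denominator has 1 factor of s at the origin (free integrator), so this is a Type 1 system.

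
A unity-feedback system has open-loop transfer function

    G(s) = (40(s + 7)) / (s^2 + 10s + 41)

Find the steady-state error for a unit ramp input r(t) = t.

G(s) has no poles at the origin.
This is a Type 0 system; Kv = lim_{s→0} s·G(s) = 0, so the steady-state error for a ramp input is infinite.

e_ss = ∞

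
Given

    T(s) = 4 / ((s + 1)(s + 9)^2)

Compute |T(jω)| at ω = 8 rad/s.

|T(j8)| ≈ 0.003422

Substitute s = j8: numerator = 4, denominator = -1135 + j280.
|T(j8)| = |4| / |-1135 + j280| = 4 / 1169.0 ≈ 0.003422.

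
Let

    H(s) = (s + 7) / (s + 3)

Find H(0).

H(0) = 7/3 ≈ 2.333

Set s = 0: H(0) = (7) / (3) = 7/3.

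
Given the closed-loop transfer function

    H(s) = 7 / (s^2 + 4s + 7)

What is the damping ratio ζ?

ζ ≈ 0.7559

Compare the denominator to the standard form s^2 + 2ζωₙs + ωₙ².
ωₙ² = 7, so ωₙ = √7 ≈ 2.646 rad/s.
2ζωₙ = 4, so ζ = 4/(2·√7) ≈ 0.7559.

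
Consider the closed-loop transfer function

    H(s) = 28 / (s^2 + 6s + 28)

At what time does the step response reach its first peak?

t_p ≈ 0.7207 s

Comparing s^2 + 6s + 28 to s^2 + 2ζωₙs + ωₙ²: ωₙ = √28 ≈ 5.292 rad/s and ζ = 6/(2·√28) ≈ 0.5669.
ζωₙ = 6/2 = 3, so ω_d = ωₙ√(1−ζ²) = √(ωₙ² − (ζωₙ)²) = √(28 − 3²) = √19 ≈ 4.359 rad/s.
t_p = π/ω_d = π/4.359 ≈ 0.7207 s.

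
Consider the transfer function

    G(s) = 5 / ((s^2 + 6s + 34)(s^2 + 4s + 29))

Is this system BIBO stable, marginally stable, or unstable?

The poles can be read from the denominator factors: s = -3 ± 5j, -2 ± 5j.
Since all poles lie strictly in the left half-plane, the system is stable.

stable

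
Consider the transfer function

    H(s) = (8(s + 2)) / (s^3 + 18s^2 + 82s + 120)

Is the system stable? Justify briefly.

stable

The denominator s^3 + 18s^2 + 82s + 120 factors as (s + 12)(s^2 + 6s + 10), giving poles at s = -12, -3 ± j.
Since all poles lie strictly in the left half-plane, the system is stable.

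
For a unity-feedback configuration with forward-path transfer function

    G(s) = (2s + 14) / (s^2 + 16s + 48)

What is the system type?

The denominator has no factor of s at the origin — no free integrator — so this is a Type 0 system.

Type 0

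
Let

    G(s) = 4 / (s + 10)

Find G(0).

At s = 0 each factor (s + a) contributes a and each (s^2 + bs + c) contributes c.
G(0) = 4·1 / ((10)) = 4/10 = 2/5.

G(0) = 2/5 ≈ 0.4000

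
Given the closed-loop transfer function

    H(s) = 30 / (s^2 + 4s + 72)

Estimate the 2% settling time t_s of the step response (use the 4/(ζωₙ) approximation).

Comparing s^2 + 4s + 72 to s^2 + 2ζωₙs + ωₙ²: ωₙ = √72 ≈ 8.485 rad/s and ζ = 4/(2·√72) ≈ 0.2357.
ζωₙ = 4/2 = 2, so t_s ≈ 4/(ζωₙ) = 4/2 = 2 s.

t_s ≈ 2 s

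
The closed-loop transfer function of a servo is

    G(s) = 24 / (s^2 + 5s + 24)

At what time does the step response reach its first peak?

Comparing s^2 + 5s + 24 to s^2 + 2ζωₙs + ωₙ²: ωₙ = √24 ≈ 4.899 rad/s and ζ = 5/(2·√24) ≈ 0.5103.
ζωₙ = 5/2 = 2.5, so ω_d = ωₙ√(1−ζ²) = √(ωₙ² − (ζωₙ)²) = √(24 − 2.5²) = √17.75 ≈ 4.213 rad/s.
t_p = π/ω_d = π/4.213 ≈ 0.7457 s.

t_p ≈ 0.7457 s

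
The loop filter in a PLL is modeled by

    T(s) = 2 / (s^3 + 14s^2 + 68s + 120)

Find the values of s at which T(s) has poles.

The poles are the roots of the denominator s^3 + 14s^2 + 68s + 120 = 0.
Trying s = -6: the polynomial evaluates to 0, so (s + 6) is a factor.
Dividing out leaves s^2 + 8s + 20 = 0.
The quadratic formula then gives s = -4 ± 2j.

s = -4 + 2j, -4 - 2j, -6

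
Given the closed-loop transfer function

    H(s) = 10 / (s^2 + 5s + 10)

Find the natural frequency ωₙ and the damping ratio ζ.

Compare the denominator to the standard form s^2 + 2ζωₙs + ωₙ².
ωₙ² = 10, so ωₙ = √10 ≈ 3.162 rad/s.
2ζωₙ = 5, so ζ = 5/(2·√10) ≈ 0.7906.

ωₙ ≈ 3.162 rad/s, ζ ≈ 0.7906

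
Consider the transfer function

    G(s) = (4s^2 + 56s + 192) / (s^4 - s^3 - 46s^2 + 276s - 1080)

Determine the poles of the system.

s = -9, 2 ± 4j, 6

The poles are the roots of the denominator s^4 - s^3 - 46s^2 + 276s - 1080 = 0.
Trying s = -9: the polynomial evaluates to 0, so (s + 9) is a factor.
Dividing out leaves s^3 - 10s^2 + 44s - 120 = 0.
This factors further as (s^2 - 4s + 20)(s - 6) = 0.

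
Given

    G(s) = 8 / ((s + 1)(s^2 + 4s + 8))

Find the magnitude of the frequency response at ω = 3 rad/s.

|G(j3)| ≈ 0.2101

Substitute s = j3: numerator = 8, denominator = -37 + j9.
|G(j3)| = |8| / |-37 + j9| = 8 / 38.079 ≈ 0.2101.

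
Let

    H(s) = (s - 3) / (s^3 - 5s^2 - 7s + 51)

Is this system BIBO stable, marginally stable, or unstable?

The denominator s^3 - 5s^2 - 7s + 51 factors as (s^2 - 8s + 17)(s + 3), giving poles at s = 4 + j, 4 - j, -3.
Since the pole(s) at s = 4 ± j lie in the right half-plane, the system is unstable.

unstable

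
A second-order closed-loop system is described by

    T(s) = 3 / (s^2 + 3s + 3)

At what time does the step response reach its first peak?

Comparing s^2 + 3s + 3 to s^2 + 2ζωₙs + ωₙ²: ωₙ = √3 ≈ 1.732 rad/s and ζ = 3/(2·√3) ≈ 0.8660.
ζωₙ = 3/2 = 1.5, so ω_d = ωₙ√(1−ζ²) = √(ωₙ² − (ζωₙ)²) = √(3 − 1.5²) = √0.75 ≈ 0.8660 rad/s.
t_p = π/ω_d = π/0.8660 ≈ 3.628 s.

t_p ≈ 3.628 s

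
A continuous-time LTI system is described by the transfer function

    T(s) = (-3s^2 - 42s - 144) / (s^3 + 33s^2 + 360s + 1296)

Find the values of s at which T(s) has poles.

The poles are the roots of the denominator s^3 + 33s^2 + 360s + 1296 = 0.
Trying s = -12: the polynomial evaluates to 0, so (s + 12) is a factor.
Dividing out leaves s^2 + 21s + 108 = 0.
Factoring the quadratic: (s + 9)(s + 12) = 0.

s = -12, -9, -12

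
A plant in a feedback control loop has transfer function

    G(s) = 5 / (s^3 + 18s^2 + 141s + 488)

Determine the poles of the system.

s = -5 ± 6j, -8

The poles are the roots of the denominator s^3 + 18s^2 + 141s + 488 = 0.
Trying s = -8: the polynomial evaluates to 0, so (s + 8) is a factor.
Dividing out leaves s^2 + 10s + 61 = 0.
The quadratic formula then gives s = -5 ± 6j.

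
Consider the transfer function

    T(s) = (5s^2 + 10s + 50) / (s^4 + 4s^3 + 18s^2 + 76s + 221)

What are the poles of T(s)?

The poles are the roots of the denominator s^4 + 4s^3 + 18s^2 + 76s + 221 = 0.
No real roots exist; factor into two real quadratics: (s^2 - 2s + 17)(s^2 + 6s + 13) = 0.
Each quadratic gives a conjugate pair via the quadratic formula.

s = 1 + 4j, 1 - 4j, -3 + 2j, -3 - 2j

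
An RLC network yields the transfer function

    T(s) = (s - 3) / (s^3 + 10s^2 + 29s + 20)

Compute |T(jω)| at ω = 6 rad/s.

|T(j6)| ≈ 0.01958

Substitute s = j6: numerator = -3 + j6, denominator = -340 - j42.
|T(j6)| = |-3 + j6| / |-340 - j42| = 6.7082 / 342.58 ≈ 0.01958.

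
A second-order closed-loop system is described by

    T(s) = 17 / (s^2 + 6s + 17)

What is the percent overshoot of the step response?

%OS ≈ 3.57%

Comparing s^2 + 6s + 17 to s^2 + 2ζωₙs + ωₙ²: ωₙ = √17 ≈ 4.123 rad/s and ζ = 6/(2·√17) ≈ 0.7276.
%OS = 100·exp(−πζ/√(1−ζ²)) = 100·exp(−π·0.7276/√(1−0.7276²)) ≈ 3.57%.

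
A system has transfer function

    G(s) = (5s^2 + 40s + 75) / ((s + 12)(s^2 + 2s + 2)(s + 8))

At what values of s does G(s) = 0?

Set the numerator to zero: 5s^2 + 40s + 75 = 0, i.e. 5·(s^2 + 8s + 15) = 0.
Factoring: (s + 3)(s + 5) = 0.

s = -3, -5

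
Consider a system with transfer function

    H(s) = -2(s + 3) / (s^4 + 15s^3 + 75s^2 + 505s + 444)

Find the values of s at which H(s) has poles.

s = -1 ± 6j, -12, -1

The poles are the roots of the denominator s^4 + 15s^3 + 75s^2 + 505s + 444 = 0.
Trying s = -12: the polynomial evaluates to 0, so (s + 12) is a factor.
Dividing out leaves s^3 + 3s^2 + 39s + 37 = 0.
This factors further as (s^2 + 2s + 37)(s + 1) = 0.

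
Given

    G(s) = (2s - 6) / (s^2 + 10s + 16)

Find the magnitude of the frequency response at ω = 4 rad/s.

|G(j4)| = 0.2500

Substitute s = j4: numerator = -6 + j8, denominator = j40.
|G(j4)| = |-6 + j8| / |j40| = 10 / 40 = 0.2500.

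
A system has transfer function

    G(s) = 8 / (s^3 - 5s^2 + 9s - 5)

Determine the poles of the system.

The poles are the roots of the denominator s^3 - 5s^2 + 9s - 5 = 0.
Trying s = 1: the polynomial evaluates to 0, so (s - 1) is a factor.
Dividing out leaves s^2 - 4s + 5 = 0.
The quadratic formula then gives s = 2 ± 1j.

s = 2 ± j, 1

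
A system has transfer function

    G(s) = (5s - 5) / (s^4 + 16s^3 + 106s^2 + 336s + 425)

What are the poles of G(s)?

The poles are the roots of the denominator s^4 + 16s^3 + 106s^2 + 336s + 425 = 0.
No real roots exist; factor into two real quadratics: (s^2 + 8s + 25)(s^2 + 8s + 17) = 0.
Each quadratic gives a conjugate pair via the quadratic formula.

s = -4 ± 3j, -4 ± j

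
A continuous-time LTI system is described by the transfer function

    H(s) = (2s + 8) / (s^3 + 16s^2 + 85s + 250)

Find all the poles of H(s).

The poles are the roots of the denominator s^3 + 16s^2 + 85s + 250 = 0.
Trying s = -10: the polynomial evaluates to 0, so (s + 10) is a factor.
Dividing out leaves s^2 + 6s + 25 = 0.
The quadratic formula then gives s = -3 ± 4j.

s = -3 ± 4j, -10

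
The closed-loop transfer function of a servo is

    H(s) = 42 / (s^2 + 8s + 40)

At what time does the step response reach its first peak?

t_p ≈ 0.6413 s

Comparing s^2 + 8s + 40 to s^2 + 2ζωₙs + ωₙ²: ωₙ = √40 ≈ 6.325 rad/s and ζ = 8/(2·√40) ≈ 0.6325.
ζωₙ = 8/2 = 4, so ω_d = ωₙ√(1−ζ²) = √(ωₙ² − (ζωₙ)²) = √(40 − 4²) = √24 ≈ 4.899 rad/s.
t_p = π/ω_d = π/4.899 ≈ 0.6413 s.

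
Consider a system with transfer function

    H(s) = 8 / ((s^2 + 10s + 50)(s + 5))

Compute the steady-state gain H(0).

H(0) = 4/125 ≈ 0.03200

Set s = 0: H(0) = (8) / (250) = 4/125.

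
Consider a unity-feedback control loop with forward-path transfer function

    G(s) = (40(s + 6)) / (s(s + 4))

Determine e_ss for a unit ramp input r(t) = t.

e_ss = 0.01667

G(s) has one pole at the origin.
This is a Type 1 system. Kv = lim_{s→0} s·G(s) = 240/4 = 60.
e_ss = 1/Kv = 1/(60) = 1/60 ≈ 0.01667.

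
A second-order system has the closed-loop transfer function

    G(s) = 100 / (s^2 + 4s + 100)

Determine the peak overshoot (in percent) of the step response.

%OS ≈ 52.7%

Comparing s^2 + 4s + 100 to s^2 + 2ζωₙs + ωₙ²: ωₙ = 10 rad/s and ζ = 4/(2·10) = 0.2.
%OS = 100·exp(−πζ/√(1−ζ²)) = 100·exp(−π·0.2/√(1−0.2²)) ≈ 52.7%.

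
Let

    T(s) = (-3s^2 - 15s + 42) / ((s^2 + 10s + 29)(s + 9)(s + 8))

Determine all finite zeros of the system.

Set the numerator to zero: -3s^2 - 15s + 42 = 0, i.e. -3·(s^2 + 5s - 14) = 0.
Factoring: (s - 2)(s + 7) = 0.

s = 2, -7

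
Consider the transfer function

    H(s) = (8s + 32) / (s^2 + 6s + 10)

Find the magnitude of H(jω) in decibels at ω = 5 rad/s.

Substitute s = j5: numerator = 32 + j40, denominator = -15 + j30.
|H(j5)| = |32 + j40| / |-15 + j30| = 51.225 / 33.541 ≈ 1.527.
In decibels: 20·log₁₀(1.527) ≈ 3.68 dB.

|H(j5)|_dB ≈ 3.68 dB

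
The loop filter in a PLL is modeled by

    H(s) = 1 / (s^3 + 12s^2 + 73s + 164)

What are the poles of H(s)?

s = -4 + 5j, -4 - 5j, -4

The poles are the roots of the denominator s^3 + 12s^2 + 73s + 164 = 0.
Trying s = -4: the polynomial evaluates to 0, so (s + 4) is a factor.
Dividing out leaves s^2 + 8s + 41 = 0.
The quadratic formula then gives s = -4 ± 5j.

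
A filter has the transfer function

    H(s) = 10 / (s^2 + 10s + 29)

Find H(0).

H(0) = 10/29 ≈ 0.3448

At s = 0 each factor (s + a) contributes a and each (s^2 + bs + c) contributes c.
H(0) = 10·1 / ((29)) = 10/29 = 10/29.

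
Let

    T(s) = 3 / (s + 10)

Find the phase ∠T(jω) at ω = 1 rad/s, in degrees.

At s = j1: numerator = 3, denominator = 10 + j1.
∠T = ∠num − ∠den = 0° − (5.7106°) = -5.711°.

∠T(j1) ≈ -5.711°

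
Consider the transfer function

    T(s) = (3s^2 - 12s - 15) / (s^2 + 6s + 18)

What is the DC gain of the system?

Set s = 0: T(0) = (-15) / (18) = -5/6.

T(0) = -5/6 ≈ -0.8333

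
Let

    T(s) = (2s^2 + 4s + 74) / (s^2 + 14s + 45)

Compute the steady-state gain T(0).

Set s = 0: T(0) = (74) / (45) = 74/45.

T(0) = 74/45 ≈ 1.644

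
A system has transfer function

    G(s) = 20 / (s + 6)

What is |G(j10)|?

Substitute s = j10: numerator = 20, denominator = 6 + j10.
|G(j10)| = |20| / |6 + j10| = 20 / 11.662 ≈ 1.715.

|G(j10)| ≈ 1.715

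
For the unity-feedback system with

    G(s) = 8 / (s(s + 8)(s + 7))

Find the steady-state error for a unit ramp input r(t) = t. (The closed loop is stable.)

G(s) has one pole at the origin.
This is a Type 1 system. Kv = lim_{s→0} s·G(s) = 8/56 = 1/7.
e_ss = 1/Kv = 1/(1/7) = 7.

e_ss = 7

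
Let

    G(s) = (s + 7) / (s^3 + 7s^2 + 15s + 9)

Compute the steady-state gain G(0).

Set s = 0: G(0) = (7) / (9) = 7/9.

G(0) = 7/9 ≈ 0.7778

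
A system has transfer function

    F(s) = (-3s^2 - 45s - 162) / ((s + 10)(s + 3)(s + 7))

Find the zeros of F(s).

s = -6, -9

Set the numerator to zero: -3s^2 - 45s - 162 = 0, i.e. -3·(s^2 + 15s + 54) = 0.
Factoring: (s + 6)(s + 9) = 0.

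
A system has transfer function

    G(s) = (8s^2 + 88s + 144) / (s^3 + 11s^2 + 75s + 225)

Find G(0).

G(0) = 16/25 ≈ 0.6400

Set s = 0: G(0) = (144) / (225) = 16/25.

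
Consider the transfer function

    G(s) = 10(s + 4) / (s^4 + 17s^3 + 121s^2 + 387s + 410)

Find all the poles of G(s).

s = -5 ± 4j, -5, -2

The poles are the roots of the denominator s^4 + 17s^3 + 121s^2 + 387s + 410 = 0.
Trying s = -5: the polynomial evaluates to 0, so (s + 5) is a factor.
Dividing out leaves s^3 + 12s^2 + 61s + 82 = 0.
This factors further as (s^2 + 10s + 41)(s + 2) = 0.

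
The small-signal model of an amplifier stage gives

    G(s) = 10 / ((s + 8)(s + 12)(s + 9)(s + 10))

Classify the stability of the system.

stable

The poles can be read from the denominator factors: s = -8, -12, -9, -10.
Since all poles lie strictly in the left half-plane, the system is stable.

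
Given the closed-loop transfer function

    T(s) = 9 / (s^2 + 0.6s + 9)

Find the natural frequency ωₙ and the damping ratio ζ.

ωₙ = 3 rad/s, ζ = 0.1

Compare the denominator to the standard form s^2 + 2ζωₙs + ωₙ².
ωₙ² = 9, so ωₙ = 3 rad/s.
2ζωₙ = 0.6, so ζ = 0.6/(2·3) = 0.1.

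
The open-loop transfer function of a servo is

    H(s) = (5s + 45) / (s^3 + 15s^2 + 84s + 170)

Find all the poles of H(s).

s = -5 + 3j, -5 - 3j, -5

The poles are the roots of the denominator s^3 + 15s^2 + 84s + 170 = 0.
Trying s = -5: the polynomial evaluates to 0, so (s + 5) is a factor.
Dividing out leaves s^2 + 10s + 34 = 0.
The quadratic formula then gives s = -5 ± 3j.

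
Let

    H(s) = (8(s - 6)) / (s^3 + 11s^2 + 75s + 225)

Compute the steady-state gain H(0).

H(0) = -16/75 ≈ -0.2133

Set s = 0: H(0) = (-48) / (225) = -16/75.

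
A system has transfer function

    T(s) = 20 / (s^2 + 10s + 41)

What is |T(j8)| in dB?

|T(j8)|_dB ≈ -12.4 dB

Substitute s = j8: numerator = 20, denominator = -23 + j80.
|T(j8)| = |20| / |-23 + j80| = 20 / 83.241 ≈ 0.2403.
In decibels: 20·log₁₀(0.2403) ≈ -12.4 dB.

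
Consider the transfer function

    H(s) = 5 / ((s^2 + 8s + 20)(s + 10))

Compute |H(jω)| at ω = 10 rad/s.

|H(j10)| = 0.003125

Substitute s = j10: numerator = 5, denominator = -1600.
|H(j10)| = |5| / |-1600| = 5 / 1600 = 0.003125.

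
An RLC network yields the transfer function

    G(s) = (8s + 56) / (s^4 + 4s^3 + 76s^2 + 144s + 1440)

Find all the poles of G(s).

s = ±6j, -2 ± 6j

The poles are the roots of the denominator s^4 + 4s^3 + 76s^2 + 144s + 1440 = 0.
No real roots exist; factor into two real quadratics: (s^2 + 36)(s^2 + 4s + 40) = 0.
Each quadratic gives a conjugate pair via the quadratic formula.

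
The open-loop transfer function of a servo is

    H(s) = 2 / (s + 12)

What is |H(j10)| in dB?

|H(j10)|_dB ≈ -17.9 dB

Substitute s = j10: numerator = 2, denominator = 12 + j10.
|H(j10)| = |2| / |12 + j10| = 2 / 15.620 ≈ 0.1280.
In decibels: 20·log₁₀(0.1280) ≈ -17.9 dB.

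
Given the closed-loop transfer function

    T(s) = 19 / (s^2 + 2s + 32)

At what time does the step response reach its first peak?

t_p ≈ 0.5642 s

Comparing s^2 + 2s + 32 to s^2 + 2ζωₙs + ωₙ²: ωₙ = √32 ≈ 5.657 rad/s and ζ = 2/(2·√32) ≈ 0.1768.
ζωₙ = 2/2 = 1, so ω_d = ωₙ√(1−ζ²) = √(ωₙ² − (ζωₙ)²) = √(32 − 1²) = √31 ≈ 5.568 rad/s.
t_p = π/ω_d = π/5.568 ≈ 0.5642 s.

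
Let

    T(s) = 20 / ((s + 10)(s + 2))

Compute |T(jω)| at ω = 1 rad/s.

|T(j1)| ≈ 0.8900

Substitute s = j1: numerator = 20, denominator = 19 + j12.
|T(j1)| = |20| / |19 + j12| = 20 / 22.472 ≈ 0.8900.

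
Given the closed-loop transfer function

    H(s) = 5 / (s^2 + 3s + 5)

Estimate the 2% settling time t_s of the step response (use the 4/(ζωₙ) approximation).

t_s ≈ 2.667 s

Comparing s^2 + 3s + 5 to s^2 + 2ζωₙs + ωₙ²: ωₙ = √5 ≈ 2.236 rad/s and ζ = 3/(2·√5) ≈ 0.6708.
ζωₙ = 3/2 = 1.5, so t_s ≈ 4/(ζωₙ) = 4/1.5 ≈ 2.667 s.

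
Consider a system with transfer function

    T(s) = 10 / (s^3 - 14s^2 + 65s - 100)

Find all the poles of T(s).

s = 4, 5, 5

The poles are the roots of the denominator s^3 - 14s^2 + 65s - 100 = 0.
Trying s = 4: the polynomial evaluates to 0, so (s - 4) is a factor.
Dividing out leaves s^2 - 10s + 25 = 0.
Factoring the quadratic: (s - 5)^2 = 0.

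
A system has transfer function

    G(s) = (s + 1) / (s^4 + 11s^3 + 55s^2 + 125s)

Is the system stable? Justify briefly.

marginally stable

The denominator s^4 + 11s^3 + 55s^2 + 125s factors as s(s^2 + 6s + 25)(s + 5), giving poles at s = 0, -3 ± 4j, -5.
Since the simple pole(s) at s = 0 lie on the jω-axis with none in the right half-plane, the system is marginally stable.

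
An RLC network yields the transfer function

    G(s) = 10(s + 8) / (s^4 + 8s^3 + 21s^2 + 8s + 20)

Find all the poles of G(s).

s = ±j, -4 ± 2j

The poles are the roots of the denominator s^4 + 8s^3 + 21s^2 + 8s + 20 = 0.
No real roots exist; factor into two real quadratics: (s^2 + 1)(s^2 + 8s + 20) = 0.
Each quadratic gives a conjugate pair via the quadratic formula.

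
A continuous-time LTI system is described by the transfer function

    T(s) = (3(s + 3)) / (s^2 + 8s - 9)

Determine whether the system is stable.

unstable

The denominator s^2 + 8s - 9 factors as (s - 1)(s + 9), giving poles at s = 1, -9.
Since the pole(s) at s = 1 lie in the right half-plane, the system is unstable.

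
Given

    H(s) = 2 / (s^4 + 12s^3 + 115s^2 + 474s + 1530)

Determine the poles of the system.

s = -3 ± 6j, -3 ± 5j

The poles are the roots of the denominator s^4 + 12s^3 + 115s^2 + 474s + 1530 = 0.
No real roots exist; factor into two real quadratics: (s^2 + 6s + 45)(s^2 + 6s + 34) = 0.
Each quadratic gives a conjugate pair via the quadratic formula.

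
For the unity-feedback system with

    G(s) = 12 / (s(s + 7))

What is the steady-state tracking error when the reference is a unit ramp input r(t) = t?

e_ss = 0.5833

G(s) has one pole at the origin.
This is a Type 1 system. Kv = lim_{s→0} s·G(s) = 12/7.
e_ss = 1/Kv = 1/(12/7) = 7/12 ≈ 0.5833.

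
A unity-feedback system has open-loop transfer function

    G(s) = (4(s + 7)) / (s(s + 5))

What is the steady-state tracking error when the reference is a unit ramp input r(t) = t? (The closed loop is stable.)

G(s) has one pole at the origin.
This is a Type 1 system. Kv = lim_{s→0} s·G(s) = 28/5.
e_ss = 1/Kv = 1/(28/5) = 5/28 ≈ 0.1786.

e_ss = 0.1786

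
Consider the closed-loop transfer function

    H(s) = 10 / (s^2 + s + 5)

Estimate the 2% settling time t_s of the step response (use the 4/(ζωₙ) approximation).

Comparing s^2 + s + 5 to s^2 + 2ζωₙs + ωₙ²: ωₙ = √5 ≈ 2.236 rad/s and ζ = 1/(2·√5) ≈ 0.2236.
ζωₙ = 1/2 = 0.5, so t_s ≈ 4/(ζωₙ) = 4/0.5 = 8 s.

t_s ≈ 8 s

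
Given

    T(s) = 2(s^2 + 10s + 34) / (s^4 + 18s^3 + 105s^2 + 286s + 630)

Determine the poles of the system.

The poles are the roots of the denominator s^4 + 18s^3 + 105s^2 + 286s + 630 = 0.
Trying s = -9: the polynomial evaluates to 0, so (s + 9) is a factor.
Dividing out leaves s^3 + 9s^2 + 24s + 70 = 0.
This factors further as (s^2 + 2s + 10)(s + 7) = 0.

s = -1 ± 3j, -9, -7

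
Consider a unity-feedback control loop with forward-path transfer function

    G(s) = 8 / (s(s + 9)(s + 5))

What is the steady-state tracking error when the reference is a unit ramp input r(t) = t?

G(s) has one pole at the origin.
This is a Type 1 system. Kv = lim_{s→0} s·G(s) = 8/45.
e_ss = 1/Kv = 1/(8/45) = 45/8 ≈ 5.625.

e_ss = 5.625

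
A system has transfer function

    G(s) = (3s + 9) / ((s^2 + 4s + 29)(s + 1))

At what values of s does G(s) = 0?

s = -3

Set the numerator to zero: 3s + 9 = 0, i.e. 3·(s + 3) = 0.
So s = -3.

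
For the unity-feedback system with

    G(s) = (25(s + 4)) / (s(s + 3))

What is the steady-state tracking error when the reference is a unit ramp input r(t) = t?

e_ss = 0.03000

G(s) has one pole at the origin.
This is a Type 1 system. Kv = lim_{s→0} s·G(s) = 100/3.
e_ss = 1/Kv = 1/(100/3) = 3/100 ≈ 0.03000.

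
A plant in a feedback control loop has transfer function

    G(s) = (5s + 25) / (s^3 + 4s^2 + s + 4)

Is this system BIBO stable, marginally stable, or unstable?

marginally stable

The denominator s^3 + 4s^2 + s + 4 factors as (s^2 + 1)(s + 4), giving poles at s = j, -j, -4.
Since the simple pole(s) at s = ±j lie on the jω-axis with none in the right half-plane, the system is marginally stable.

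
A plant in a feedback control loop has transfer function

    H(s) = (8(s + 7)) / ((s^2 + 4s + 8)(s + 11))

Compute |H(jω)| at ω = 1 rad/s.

|H(j1)| ≈ 0.6352

Substitute s = j1: numerator = 56 + j8, denominator = 73 + j51.
|H(j1)| = |56 + j8| / |73 + j51| = 56.569 / 89.051 ≈ 0.6352.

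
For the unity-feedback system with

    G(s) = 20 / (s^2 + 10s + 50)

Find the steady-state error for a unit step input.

e_ss = 0.7143

G(s) has no poles at the origin.
This is a Type 0 system. Kp = lim_{s→0} G(s) = 20/50 = 2/5.
e_ss = 1/(1 + Kp) = 1/(1 + 2/5) = 5/7 ≈ 0.7143.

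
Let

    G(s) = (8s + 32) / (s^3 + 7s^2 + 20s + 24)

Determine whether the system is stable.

stable

The denominator s^3 + 7s^2 + 20s + 24 factors as (s^2 + 4s + 8)(s + 3), giving poles at s = -2 ± 2j, -3.
Since all poles lie strictly in the left half-plane, the system is stable.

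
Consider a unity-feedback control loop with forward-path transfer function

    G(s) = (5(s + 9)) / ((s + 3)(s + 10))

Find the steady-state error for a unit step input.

e_ss = 0.4000

G(s) has no poles at the origin.
This is a Type 0 system. Kp = lim_{s→0} G(s) = 45/30 = 3/2.
e_ss = 1/(1 + Kp) = 1/(1 + 3/2) = 2/5 ≈ 0.4000.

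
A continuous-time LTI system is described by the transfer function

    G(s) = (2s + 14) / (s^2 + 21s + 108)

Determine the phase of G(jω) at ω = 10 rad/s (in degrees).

∠G(j10) ≈ -32.81°

At s = j10: numerator = 14 + j20, denominator = 8 + j210.
∠G = ∠num − ∠den = 55.008° − (87.818°) = -32.81°.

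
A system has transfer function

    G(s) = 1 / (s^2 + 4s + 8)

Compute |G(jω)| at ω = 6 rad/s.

|G(j6)| ≈ 0.02712

Substitute s = j6: numerator = 1, denominator = -28 + j24.
|G(j6)| = |1| / |-28 + j24| = 1 / 36.878 ≈ 0.02712.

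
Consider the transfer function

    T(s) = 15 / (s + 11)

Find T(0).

T(0) = 15/11 ≈ 1.364

Set s = 0: T(0) = (15) / (11) = 15/11.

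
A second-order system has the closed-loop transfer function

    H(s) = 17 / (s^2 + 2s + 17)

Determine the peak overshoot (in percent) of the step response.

%OS ≈ 45.6%

Comparing s^2 + 2s + 17 to s^2 + 2ζωₙs + ωₙ²: ωₙ = √17 ≈ 4.123 rad/s and ζ = 2/(2·√17) ≈ 0.2425.
%OS = 100·exp(−πζ/√(1−ζ²)) = 100·exp(−π·0.2425/√(1−0.2425²)) ≈ 45.6%.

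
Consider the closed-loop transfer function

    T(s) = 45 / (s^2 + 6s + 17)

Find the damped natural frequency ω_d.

ω_d ≈ 2.828 rad/s

Comparing s^2 + 6s + 17 to s^2 + 2ζωₙs + ωₙ²: ωₙ = √17 ≈ 4.123 rad/s and ζ = 6/(2·√17) ≈ 0.7276.
ζωₙ = 6/2 = 3, so ω_d = ωₙ√(1−ζ²) = √(ωₙ² − (ζωₙ)²) = √(17 − 3²) = √8 ≈ 2.828 rad/s.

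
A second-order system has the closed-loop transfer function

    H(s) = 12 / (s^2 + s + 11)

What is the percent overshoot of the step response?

%OS ≈ 61.9%

Comparing s^2 + s + 11 to s^2 + 2ζωₙs + ωₙ²: ωₙ = √11 ≈ 3.317 rad/s and ζ = 1/(2·√11) ≈ 0.1508.
%OS = 100·exp(−πζ/√(1−ζ²)) = 100·exp(−π·0.1508/√(1−0.1508²)) ≈ 61.9%.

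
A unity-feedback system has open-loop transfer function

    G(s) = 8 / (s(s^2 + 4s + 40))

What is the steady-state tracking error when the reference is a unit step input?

G(s) has one pole at the origin.
This is a Type 1 system; for a step input the steady-state error is zero.

e_ss = 0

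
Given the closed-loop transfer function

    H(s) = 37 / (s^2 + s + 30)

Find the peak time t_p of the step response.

Comparing s^2 + s + 30 to s^2 + 2ζωₙs + ωₙ²: ωₙ = √30 ≈ 5.477 rad/s and ζ = 1/(2·√30) ≈ 0.09129.
ζωₙ = 1/2 = 0.5, so ω_d = ωₙ√(1−ζ²) = √(ωₙ² − (ζωₙ)²) = √(30 − 0.5²) = √29.75 ≈ 5.454 rad/s.
t_p = π/ω_d = π/5.454 ≈ 0.5760 s.

t_p ≈ 0.5760 s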